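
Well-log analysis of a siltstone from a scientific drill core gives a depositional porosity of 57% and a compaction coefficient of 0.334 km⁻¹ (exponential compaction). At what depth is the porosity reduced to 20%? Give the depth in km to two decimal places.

3.14 km

Invert Athy's law: Z = ln(n₀/n) / c
Z = ln(0.57/0.2) / 0.334 = ln(2.85) / 0.334 = 1.0473 / 0.334 = 3.136 km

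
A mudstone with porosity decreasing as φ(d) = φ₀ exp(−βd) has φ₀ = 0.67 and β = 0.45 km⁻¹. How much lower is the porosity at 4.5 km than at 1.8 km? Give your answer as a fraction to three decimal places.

φ(1.8) = 0.67·e^(−0.45×1.8) = 0.2981
φ(4.5) = 0.67·e^(−0.45×4.5) = 0.0884
Δφ = 0.2981 − 0.0884 = 0.2096

0.210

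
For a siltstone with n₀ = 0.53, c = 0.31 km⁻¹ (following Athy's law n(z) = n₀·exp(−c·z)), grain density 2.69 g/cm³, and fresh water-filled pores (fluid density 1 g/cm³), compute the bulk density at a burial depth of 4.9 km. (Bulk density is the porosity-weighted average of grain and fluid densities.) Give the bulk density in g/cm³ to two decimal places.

2.49 g/cm³

Porosity at depth: n = 0.53·exp(−0.31×4.9) = 0.53×0.2189 = 0.1160
Bulk density: ρ_b = (1−n)ρ_g + n·ρ_f = 0.8840×2.69 + 0.1160×1
       = 2.378 + 0.116 = 2.494 g/cm³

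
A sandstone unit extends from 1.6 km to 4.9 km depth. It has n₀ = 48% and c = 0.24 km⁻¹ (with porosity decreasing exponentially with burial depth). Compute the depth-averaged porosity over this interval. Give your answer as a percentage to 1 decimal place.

⟨n⟩ = (1/(Z₂−Z₁)) ∫ n₀ e^(−cZ) dZ = n₀·(e^(−c·Z₁) − e^(−c·Z₂)) / (c·(Z₂−Z₁))
e^(−0.24×1.6) = 0.6811; e^(−0.24×4.9) = 0.3085
⟨n⟩ = 0.48 × (0.6811 − 0.3085) / (0.24 × 3.3) = 0.48 × 0.4705 = 0.2258

22.6%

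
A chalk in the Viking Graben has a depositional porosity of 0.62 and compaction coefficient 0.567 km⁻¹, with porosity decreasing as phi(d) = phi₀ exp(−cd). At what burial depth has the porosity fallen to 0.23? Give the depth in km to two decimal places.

Invert Athy's law: d = ln(phi₀/phi) / c
d = ln(0.62/0.23) / 0.567 = ln(2.696) / 0.567 = 0.9916 / 0.567 = 1.749 km

1.75 km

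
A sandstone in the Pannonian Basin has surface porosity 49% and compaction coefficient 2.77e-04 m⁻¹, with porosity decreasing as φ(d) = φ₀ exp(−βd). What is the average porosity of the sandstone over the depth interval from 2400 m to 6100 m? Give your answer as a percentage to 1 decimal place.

Working in km (1 km = 1000 m; β in km⁻¹ = β in m⁻¹ × 1000):
⟨φ⟩ = (1/(d₂−d₁)) ∫ φ₀ e^(−βd) dd = φ₀·(e^(−β·d₁) − e^(−β·d₂)) / (β·(d₂−d₁))
e^(−0.277×2.4) = 0.5144; e^(−0.277×6.1) = 0.1846
⟨φ⟩ = 0.49 × (0.5144 − 0.1846) / (0.277 × 3.7) = 0.49 × 0.3218 = 0.1577

15.8%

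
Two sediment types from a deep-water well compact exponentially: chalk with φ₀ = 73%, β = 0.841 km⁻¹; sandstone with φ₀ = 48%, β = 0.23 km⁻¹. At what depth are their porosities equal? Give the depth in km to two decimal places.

0.69 km

Set φ₀ₐ e^(−βₐd) = φ₀ᵦ e^(−βᵦd) ⇒ ln(φ₀ₐ/φ₀ᵦ) = (βₐ − βᵦ)·d
d = ln(0.73/0.48) / (0.841 − 0.23) = 0.4193 / 0.611 = 0.686 km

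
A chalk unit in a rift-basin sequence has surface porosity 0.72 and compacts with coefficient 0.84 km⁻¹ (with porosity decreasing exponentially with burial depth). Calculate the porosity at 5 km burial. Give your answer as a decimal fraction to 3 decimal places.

phi = phi₀·exp(−k·Z) = 0.72 × exp(−0.84 × 5) = 0.72 × exp(−4.2)
  = 0.72 × 0.0150 = 0.0108

0.011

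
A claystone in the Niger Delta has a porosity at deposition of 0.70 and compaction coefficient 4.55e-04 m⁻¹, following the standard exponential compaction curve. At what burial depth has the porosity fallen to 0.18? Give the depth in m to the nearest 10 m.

2980 m

Working in km (1 km = 1000 m; k in km⁻¹ = k in m⁻¹ × 1000):
Invert Athy's law: Z = ln(φ₀/φ) / k
Z = ln(0.7/0.18) / 0.455 = ln(3.889) / 0.455 = 1.3581 / 0.455 = 2.985 km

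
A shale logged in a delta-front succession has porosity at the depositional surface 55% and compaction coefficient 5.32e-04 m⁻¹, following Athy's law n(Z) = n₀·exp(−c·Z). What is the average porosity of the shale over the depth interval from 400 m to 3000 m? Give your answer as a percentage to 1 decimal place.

24.1%

Working in km (1 km = 1000 m; c in km⁻¹ = c in m⁻¹ × 1000):
⟨n⟩ = (1/(Z₂−Z₁)) ∫ n₀ e^(−cZ) dZ = n₀·(e^(−c·Z₁) − e^(−c·Z₂)) / (c·(Z₂−Z₁))
e^(−0.532×0.4) = 0.8083; e^(−0.532×3) = 0.2027
⟨n⟩ = 0.55 × (0.8083 − 0.2027) / (0.532 × 2.6) = 0.55 × 0.4378 = 0.2408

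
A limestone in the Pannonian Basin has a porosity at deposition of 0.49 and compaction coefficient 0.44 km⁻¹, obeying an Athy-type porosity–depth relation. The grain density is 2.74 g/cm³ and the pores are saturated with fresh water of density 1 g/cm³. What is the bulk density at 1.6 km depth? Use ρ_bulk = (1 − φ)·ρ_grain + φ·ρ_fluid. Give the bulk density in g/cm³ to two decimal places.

Porosity at depth: n = 0.49·exp(−0.44×1.6) = 0.49×0.4946 = 0.2424
Bulk density: ρ_b = (1−n)ρ_g + n·ρ_f = 0.7576×2.74 + 0.2424×1
       = 2.076 + 0.242 = 2.318 g/cm³

2.32 g/cm³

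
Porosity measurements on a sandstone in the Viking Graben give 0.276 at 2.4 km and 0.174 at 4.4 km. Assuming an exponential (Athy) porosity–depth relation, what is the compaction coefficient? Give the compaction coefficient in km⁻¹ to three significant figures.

0.231 km⁻¹

Athy: φ(z) = φ₀ e^(−kz) ⇒ φ₁/φ₂ = e^{k(z₂−z₁)} ⇒ k = ln(φ₁/φ₂)/(z₂−z₁)
k = ln(0.276/0.174) / (4.4 − 2.4) = ln(1.586) / 2 = 0.4613 / 2 = 0.2307 km⁻¹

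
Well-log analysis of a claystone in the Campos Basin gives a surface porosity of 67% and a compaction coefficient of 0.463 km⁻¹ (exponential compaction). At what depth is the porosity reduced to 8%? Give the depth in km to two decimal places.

Invert Athy's law: d = ln(n₀/n) / k
d = ln(0.67/0.08) / 0.463 = ln(8.375) / 0.463 = 2.1253 / 0.463 = 4.590 km

4.59 km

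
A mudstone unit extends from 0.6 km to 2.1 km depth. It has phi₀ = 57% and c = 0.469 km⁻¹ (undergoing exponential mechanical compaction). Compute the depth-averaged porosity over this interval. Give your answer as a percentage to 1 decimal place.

30.9%

⟨phi⟩ = (1/(d₂−d₁)) ∫ phi₀ e^(−cd) dd = phi₀·(e^(−c·d₁) − e^(−c·d₂)) / (c·(d₂−d₁))
e^(−0.469×0.6) = 0.7547; e^(−0.469×2.1) = 0.3735
⟨phi⟩ = 0.57 × (0.7547 − 0.3735) / (0.469 × 1.5) = 0.57 × 0.5419 = 0.3089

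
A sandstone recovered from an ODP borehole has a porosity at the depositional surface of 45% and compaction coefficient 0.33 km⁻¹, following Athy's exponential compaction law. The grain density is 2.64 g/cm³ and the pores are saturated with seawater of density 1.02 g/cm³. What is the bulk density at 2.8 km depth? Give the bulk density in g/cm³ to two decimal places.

2.35 g/cm³

Porosity at depth: phi = 0.45·exp(−0.33×2.8) = 0.45×0.3969 = 0.1786
Bulk density: ρ_b = (1−phi)ρ_g + phi·ρ_f = 0.8214×2.64 + 0.1786×1.02
       = 2.168 + 0.182 = 2.351 g/cm³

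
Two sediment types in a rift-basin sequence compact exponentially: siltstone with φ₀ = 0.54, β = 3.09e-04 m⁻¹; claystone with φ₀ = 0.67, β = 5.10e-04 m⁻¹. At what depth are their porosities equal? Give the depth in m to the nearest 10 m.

1070 m

Working in km (1 km = 1000 m; β in km⁻¹ = β in m⁻¹ × 1000):
Set φ₀ₐ e^(−βₐd) = φ₀ᵦ e^(−βᵦd) ⇒ ln(φ₀ₐ/φ₀ᵦ) = (βₐ − βᵦ)·d
d = ln(0.54/0.67) / (0.309 − 0.51) = -0.2157 / -0.201 = 1.073 km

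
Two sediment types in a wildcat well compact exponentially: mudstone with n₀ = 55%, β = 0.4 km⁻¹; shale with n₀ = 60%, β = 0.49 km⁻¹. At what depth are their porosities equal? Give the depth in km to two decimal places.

0.97 km

Set n₀ₐ e^(−βₐd) = n₀ᵦ e^(−βᵦd) ⇒ ln(n₀ₐ/n₀ᵦ) = (βₐ − βᵦ)·d
d = ln(0.55/0.6) / (0.4 − 0.49) = -0.0870 / -0.09 = 0.967 km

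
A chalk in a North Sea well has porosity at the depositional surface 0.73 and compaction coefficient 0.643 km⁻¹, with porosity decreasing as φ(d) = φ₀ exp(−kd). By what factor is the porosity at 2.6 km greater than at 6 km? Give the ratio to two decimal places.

8.90

φ(d₁)/φ(d₂) = e^(−k·d₁)/e^(−k·d₂) = e^{k(d₂−d₁)}
= exp(0.643 × 3.4) = exp(2.186) = 8.9013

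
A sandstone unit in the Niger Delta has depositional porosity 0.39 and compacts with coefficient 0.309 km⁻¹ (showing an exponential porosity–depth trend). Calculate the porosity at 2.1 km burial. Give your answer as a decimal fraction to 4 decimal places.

φ = φ₀·exp(−k·d) = 0.39 × exp(−0.309 × 2.1) = 0.39 × exp(−0.6489)
  = 0.39 × 0.5226 = 0.2038

0.2038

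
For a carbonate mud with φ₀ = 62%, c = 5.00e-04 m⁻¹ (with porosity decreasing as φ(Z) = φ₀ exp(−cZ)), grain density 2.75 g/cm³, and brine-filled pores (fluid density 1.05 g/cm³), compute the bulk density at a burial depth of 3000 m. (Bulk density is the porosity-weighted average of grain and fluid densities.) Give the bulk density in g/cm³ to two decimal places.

Working in km (1 km = 1000 m; c in km⁻¹ = c in m⁻¹ × 1000):
Porosity at depth: φ = 0.62·exp(−0.5×3) = 0.62×0.2231 = 0.1383
Bulk density: ρ_b = (1−φ)ρ_g + φ·ρ_f = 0.8617×2.75 + 0.1383×1.05
       = 2.370 + 0.145 = 2.515 g/cm³

2.51 g/cm³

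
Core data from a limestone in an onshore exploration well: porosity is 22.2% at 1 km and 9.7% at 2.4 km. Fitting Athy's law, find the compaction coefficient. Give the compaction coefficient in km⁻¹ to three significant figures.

Athy: phi(d) = phi₀ e^(−cd) ⇒ phi₁/phi₂ = e^{c(d₂−d₁)} ⇒ c = ln(phi₁/phi₂)/(d₂−d₁)
c = ln(0.222/0.097) / (2.4 − 1) = ln(2.289) / 1.4 = 0.8280 / 1.4 = 0.5914 km⁻¹

0.591 km⁻¹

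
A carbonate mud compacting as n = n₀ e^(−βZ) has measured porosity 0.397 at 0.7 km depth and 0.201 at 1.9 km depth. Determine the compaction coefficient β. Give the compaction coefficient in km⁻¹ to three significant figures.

Athy: n(Z) = n₀ e^(−βZ) ⇒ n₁/n₂ = e^{β(Z₂−Z₁)} ⇒ β = ln(n₁/n₂)/(Z₂−Z₁)
β = ln(0.397/0.201) / (1.9 − 0.7) = ln(1.975) / 1.2 = 0.6806 / 1.2 = 0.5672 km⁻¹

0.567 km⁻¹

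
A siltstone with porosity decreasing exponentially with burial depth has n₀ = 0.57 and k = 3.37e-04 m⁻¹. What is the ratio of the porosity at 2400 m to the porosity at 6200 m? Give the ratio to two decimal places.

Working in km (1 km = 1000 m; k in km⁻¹ = k in m⁻¹ × 1000):
n(d₁)/n(d₂) = e^(−k·d₁)/e^(−k·d₂) = e^{k(d₂−d₁)}
= exp(0.337 × 3.8) = exp(1.281) = 3.5988

3.60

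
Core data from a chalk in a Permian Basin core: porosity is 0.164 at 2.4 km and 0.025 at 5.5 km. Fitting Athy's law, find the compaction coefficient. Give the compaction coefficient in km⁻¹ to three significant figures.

0.607 km⁻¹

Athy: φ(d) = φ₀ e^(−βd) ⇒ φ₁/φ₂ = e^{β(d₂−d₁)} ⇒ β = ln(φ₁/φ₂)/(d₂−d₁)
β = ln(0.164/0.025) / (5.5 − 2.4) = ln(6.56) / 3.1 = 1.8810 / 3.1 = 0.6068 km⁻¹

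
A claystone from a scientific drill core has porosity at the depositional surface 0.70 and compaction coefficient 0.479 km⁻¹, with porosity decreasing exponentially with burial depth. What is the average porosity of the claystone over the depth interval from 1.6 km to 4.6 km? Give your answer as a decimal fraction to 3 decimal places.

⟨n⟩ = (1/(Z₂−Z₁)) ∫ n₀ e^(−kZ) dZ = n₀·(e^(−k·Z₁) − e^(−k·Z₂)) / (k·(Z₂−Z₁))
e^(−0.479×1.6) = 0.4647; e^(−0.479×4.6) = 0.1104
⟨n⟩ = 0.7 × (0.4647 − 0.1104) / (0.479 × 3) = 0.7 × 0.2465 = 0.1726

0.173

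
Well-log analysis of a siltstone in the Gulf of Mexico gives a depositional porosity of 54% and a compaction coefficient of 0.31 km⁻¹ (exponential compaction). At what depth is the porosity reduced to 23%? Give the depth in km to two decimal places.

2.75 km

Invert Athy's law: d = ln(phi₀/phi) / k
d = ln(0.54/0.23) / 0.31 = ln(2.348) / 0.31 = 0.8535 / 0.31 = 2.753 km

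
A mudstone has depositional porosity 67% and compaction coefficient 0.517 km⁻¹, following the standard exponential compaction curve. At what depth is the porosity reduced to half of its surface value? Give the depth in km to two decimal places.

phi/phi₀ = 1/2 ⇒ exp(−c·d) = 1/2 ⇒ d = ln(2) / c
d = 0.6931 / 0.517 = 1.341 km

1.34 km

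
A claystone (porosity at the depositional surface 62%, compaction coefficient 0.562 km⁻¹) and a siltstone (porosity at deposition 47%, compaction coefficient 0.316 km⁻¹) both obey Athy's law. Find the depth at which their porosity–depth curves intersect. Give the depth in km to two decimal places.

1.13 km

Set φ₀ₐ e^(−cₐZ) = φ₀ᵦ e^(−cᵦZ) ⇒ ln(φ₀ₐ/φ₀ᵦ) = (cₐ − cᵦ)·Z
Z = ln(0.62/0.47) / (0.562 − 0.316) = 0.2770 / 0.246 = 1.126 km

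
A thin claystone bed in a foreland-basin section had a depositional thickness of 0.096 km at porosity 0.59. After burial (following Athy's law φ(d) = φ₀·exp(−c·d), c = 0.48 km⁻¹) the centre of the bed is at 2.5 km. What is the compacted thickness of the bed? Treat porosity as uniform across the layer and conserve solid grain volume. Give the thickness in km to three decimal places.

0.048 km

Porosity at 2.5 km: φ = 0.59·exp(−0.48×2.5) = 0.1777
Solid-volume conservation: h(1−φ) = h₀(1−φ₀) ⇒ h = h₀·(1−φ₀)/(1−φ)
h = 0.096 × (1 − 0.59)/(1 − 0.1777) = 0.096 × 0.4986 = 0.0479 km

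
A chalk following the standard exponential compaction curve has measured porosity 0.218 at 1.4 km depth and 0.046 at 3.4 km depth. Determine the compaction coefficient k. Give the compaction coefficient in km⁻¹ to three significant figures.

Athy: n(z) = n₀ e^(−kz) ⇒ n₁/n₂ = e^{k(z₂−z₁)} ⇒ k = ln(n₁/n₂)/(z₂−z₁)
k = ln(0.218/0.046) / (3.4 − 1.4) = ln(4.739) / 2 = 1.5559 / 2 = 0.7779 km⁻¹

0.778 km⁻¹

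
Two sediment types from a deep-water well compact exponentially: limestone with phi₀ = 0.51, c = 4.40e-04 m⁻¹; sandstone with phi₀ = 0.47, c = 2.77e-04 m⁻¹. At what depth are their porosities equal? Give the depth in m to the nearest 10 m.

Working in km (1 km = 1000 m; c in km⁻¹ = c in m⁻¹ × 1000):
Set phi₀ₐ e^(−cₐZ) = phi₀ᵦ e^(−cᵦZ) ⇒ ln(phi₀ₐ/phi₀ᵦ) = (cₐ − cᵦ)·Z
Z = ln(0.51/0.47) / (0.44 − 0.277) = 0.0817 / 0.163 = 0.501 km

500 m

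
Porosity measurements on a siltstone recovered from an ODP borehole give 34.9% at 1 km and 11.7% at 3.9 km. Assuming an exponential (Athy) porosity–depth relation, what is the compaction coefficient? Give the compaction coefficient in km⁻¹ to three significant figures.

Athy: n(d) = n₀ e^(−cd) ⇒ n₁/n₂ = e^{c(d₂−d₁)} ⇒ c = ln(n₁/n₂)/(d₂−d₁)
c = ln(0.349/0.117) / (3.9 − 1) = ln(2.983) / 2.9 = 1.0929 / 2.9 = 0.3769 km⁻¹

0.377 km⁻¹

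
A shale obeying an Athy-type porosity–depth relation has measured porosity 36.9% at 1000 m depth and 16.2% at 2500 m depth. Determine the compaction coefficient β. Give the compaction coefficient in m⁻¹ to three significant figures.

0.000549 m⁻¹

Working in km (1 km = 1000 m; β in km⁻¹ = β in m⁻¹ × 1000):
Athy: n(Z) = n₀ e^(−βZ) ⇒ n₁/n₂ = e^{β(Z₂−Z₁)} ⇒ β = ln(n₁/n₂)/(Z₂−Z₁)
β = ln(0.369/0.162) / (2.5 − 1) = ln(2.278) / 1.5 = 0.8232 / 1.5 = 0.5488 km⁻¹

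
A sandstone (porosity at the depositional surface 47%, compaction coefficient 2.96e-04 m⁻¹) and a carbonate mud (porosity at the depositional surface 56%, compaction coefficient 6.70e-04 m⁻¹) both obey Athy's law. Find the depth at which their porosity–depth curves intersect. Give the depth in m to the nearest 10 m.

470 m

Working in km (1 km = 1000 m; k in km⁻¹ = k in m⁻¹ × 1000):
Set phi₀ₐ e^(−kₐZ) = phi₀ᵦ e^(−kᵦZ) ⇒ ln(phi₀ₐ/phi₀ᵦ) = (kₐ − kᵦ)·Z
Z = ln(0.47/0.56) / (0.296 − 0.67) = -0.1752 / -0.374 = 0.468 km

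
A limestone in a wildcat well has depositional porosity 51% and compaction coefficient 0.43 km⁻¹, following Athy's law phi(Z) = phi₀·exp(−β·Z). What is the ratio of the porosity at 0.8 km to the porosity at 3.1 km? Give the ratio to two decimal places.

phi(Z₁)/phi(Z₂) = e^(−β·Z₁)/e^(−β·Z₂) = e^{β(Z₂−Z₁)}
= exp(0.43 × 2.3) = exp(0.989) = 2.6885

2.69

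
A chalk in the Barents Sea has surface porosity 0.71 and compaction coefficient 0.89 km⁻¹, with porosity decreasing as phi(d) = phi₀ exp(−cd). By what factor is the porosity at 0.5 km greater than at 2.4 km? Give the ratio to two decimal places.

5.42

phi(d₁)/phi(d₂) = e^(−c·d₁)/e^(−c·d₂) = e^{c(d₂−d₁)}
= exp(0.89 × 1.9) = exp(1.691) = 5.4249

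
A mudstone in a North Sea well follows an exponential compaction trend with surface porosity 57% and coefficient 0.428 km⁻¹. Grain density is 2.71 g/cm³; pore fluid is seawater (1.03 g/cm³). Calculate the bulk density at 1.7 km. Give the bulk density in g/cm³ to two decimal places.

Porosity at depth: phi = 0.57·exp(−0.428×1.7) = 0.57×0.4831 = 0.2753
Bulk density: ρ_b = (1−phi)ρ_g + phi·ρ_f = 0.7247×2.71 + 0.2753×1.03
       = 1.964 + 0.284 = 2.247 g/cm³

2.25 g/cm³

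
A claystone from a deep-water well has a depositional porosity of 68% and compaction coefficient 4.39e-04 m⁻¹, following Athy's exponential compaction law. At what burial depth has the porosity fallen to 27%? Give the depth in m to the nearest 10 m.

Working in km (1 km = 1000 m; k in km⁻¹ = k in m⁻¹ × 1000):
Invert Athy's law: z = ln(n₀/n) / k
z = ln(0.68/0.27) / 0.439 = ln(2.519) / 0.439 = 0.9237 / 0.439 = 2.104 km

2100 m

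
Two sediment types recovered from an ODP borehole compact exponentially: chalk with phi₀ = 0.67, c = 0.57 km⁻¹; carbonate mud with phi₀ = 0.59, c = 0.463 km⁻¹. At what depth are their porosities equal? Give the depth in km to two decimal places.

1.19 km

Set phi₀ₐ e^(−cₐd) = phi₀ᵦ e^(−cᵦd) ⇒ ln(phi₀ₐ/phi₀ᵦ) = (cₐ − cᵦ)·d
d = ln(0.67/0.59) / (0.57 − 0.463) = 0.1272 / 0.107 = 1.188 km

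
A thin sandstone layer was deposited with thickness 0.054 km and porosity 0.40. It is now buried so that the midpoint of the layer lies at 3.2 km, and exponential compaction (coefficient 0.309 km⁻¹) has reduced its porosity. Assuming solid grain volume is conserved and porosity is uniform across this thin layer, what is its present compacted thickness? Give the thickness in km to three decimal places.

0.038 km

Porosity at 3.2 km: φ = 0.4·exp(−0.309×3.2) = 0.1488
Solid-volume conservation: h(1−φ) = h₀(1−φ₀) ⇒ h = h₀·(1−φ₀)/(1−φ)
h = 0.054 × (1 − 0.4)/(1 − 0.1488) = 0.054 × 0.7049 = 0.0381 km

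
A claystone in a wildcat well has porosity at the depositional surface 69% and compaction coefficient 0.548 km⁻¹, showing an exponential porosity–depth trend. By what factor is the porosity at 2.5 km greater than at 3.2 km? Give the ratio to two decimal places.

phi(z₁)/phi(z₂) = e^(−k·z₁)/e^(−k·z₂) = e^{k(z₂−z₁)}
= exp(0.548 × 0.7) = exp(0.3836) = 1.4676

1.47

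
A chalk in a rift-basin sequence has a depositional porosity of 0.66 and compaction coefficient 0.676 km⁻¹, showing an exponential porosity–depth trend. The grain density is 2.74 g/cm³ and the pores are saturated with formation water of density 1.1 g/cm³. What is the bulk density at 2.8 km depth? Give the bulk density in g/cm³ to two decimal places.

Porosity at depth: φ = 0.66·exp(−0.676×2.8) = 0.66×0.1506 = 0.0994
Bulk density: ρ_b = (1−φ)ρ_g + φ·ρ_f = 0.9006×2.74 + 0.0994×1.1
       = 2.468 + 0.109 = 2.577 g/cm³

2.58 g/cm³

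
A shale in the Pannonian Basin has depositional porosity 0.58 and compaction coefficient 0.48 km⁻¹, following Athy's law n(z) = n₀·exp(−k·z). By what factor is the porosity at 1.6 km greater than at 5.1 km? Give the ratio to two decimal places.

5.37

n(z₁)/n(z₂) = e^(−k·z₁)/e^(−k·z₂) = e^{k(z₂−z₁)}
= exp(0.48 × 3.5) = exp(1.68) = 5.3656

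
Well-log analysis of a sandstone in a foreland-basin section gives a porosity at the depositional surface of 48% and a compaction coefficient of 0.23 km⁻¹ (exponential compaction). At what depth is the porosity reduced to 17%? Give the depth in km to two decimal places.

Invert Athy's law: Z = ln(phi₀/phi) / k
Z = ln(0.48/0.17) / 0.23 = ln(2.824) / 0.23 = 1.0380 / 0.23 = 4.513 km

4.51 km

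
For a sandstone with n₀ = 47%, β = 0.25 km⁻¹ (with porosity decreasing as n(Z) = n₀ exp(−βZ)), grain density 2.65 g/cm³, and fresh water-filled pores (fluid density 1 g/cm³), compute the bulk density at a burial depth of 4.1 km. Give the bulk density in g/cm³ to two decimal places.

Porosity at depth: n = 0.47·exp(−0.25×4.1) = 0.47×0.3588 = 0.1686
Bulk density: ρ_b = (1−n)ρ_g + n·ρ_f = 0.8314×2.65 + 0.1686×1
       = 2.203 + 0.169 = 2.372 g/cm³

2.37 g/cm³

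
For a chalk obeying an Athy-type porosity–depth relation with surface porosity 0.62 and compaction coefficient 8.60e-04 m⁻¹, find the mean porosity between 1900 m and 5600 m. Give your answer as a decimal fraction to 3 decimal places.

0.036

Working in km (1 km = 1000 m; β in km⁻¹ = β in m⁻¹ × 1000):
⟨phi⟩ = (1/(d₂−d₁)) ∫ phi₀ e^(−βd) dd = phi₀·(e^(−β·d₁) − e^(−β·d₂)) / (β·(d₂−d₁))
e^(−0.86×1.9) = 0.1951; e^(−0.86×5.6) = 0.0081
⟨phi⟩ = 0.62 × (0.1951 − 0.0081) / (0.86 × 3.7) = 0.62 × 0.0588 = 0.0364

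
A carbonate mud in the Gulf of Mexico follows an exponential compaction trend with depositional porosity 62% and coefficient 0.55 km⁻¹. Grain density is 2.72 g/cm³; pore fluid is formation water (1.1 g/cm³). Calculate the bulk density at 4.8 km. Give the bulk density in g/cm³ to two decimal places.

Porosity at depth: phi = 0.62·exp(−0.55×4.8) = 0.62×0.0714 = 0.0442
Bulk density: ρ_b = (1−phi)ρ_g + phi·ρ_f = 0.9558×2.72 + 0.0442×1.1
       = 2.600 + 0.049 = 2.648 g/cm³

2.65 g/cm³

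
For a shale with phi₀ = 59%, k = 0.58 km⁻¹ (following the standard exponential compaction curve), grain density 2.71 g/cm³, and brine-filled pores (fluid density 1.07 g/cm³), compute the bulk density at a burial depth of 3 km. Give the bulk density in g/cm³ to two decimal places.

Porosity at depth: phi = 0.59·exp(−0.58×3) = 0.59×0.1755 = 0.1036
Bulk density: ρ_b = (1−phi)ρ_g + phi·ρ_f = 0.8964×2.71 + 0.1036×1.07
       = 2.429 + 0.111 = 2.540 g/cm³

2.54 g/cm³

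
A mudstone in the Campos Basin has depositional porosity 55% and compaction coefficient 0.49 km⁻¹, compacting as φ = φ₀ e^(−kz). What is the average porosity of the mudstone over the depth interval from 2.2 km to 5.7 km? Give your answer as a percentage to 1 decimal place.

8.9%

⟨φ⟩ = (1/(z₂−z₁)) ∫ φ₀ e^(−kz) dz = φ₀·(e^(−k·z₁) − e^(−k·z₂)) / (k·(z₂−z₁))
e^(−0.49×2.2) = 0.3403; e^(−0.49×5.7) = 0.0612
⟨φ⟩ = 0.55 × (0.3403 − 0.0612) / (0.49 × 3.5) = 0.55 × 0.1627 = 0.0895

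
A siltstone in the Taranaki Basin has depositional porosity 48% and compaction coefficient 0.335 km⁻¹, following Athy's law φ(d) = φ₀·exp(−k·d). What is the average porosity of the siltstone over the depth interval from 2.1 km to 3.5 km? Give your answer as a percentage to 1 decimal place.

⟨φ⟩ = (1/(d₂−d₁)) ∫ φ₀ e^(−kd) dd = φ₀·(e^(−k·d₁) − e^(−k·d₂)) / (k·(d₂−d₁))
e^(−0.335×2.1) = 0.4949; e^(−0.335×3.5) = 0.3096
⟨φ⟩ = 0.48 × (0.4949 − 0.3096) / (0.335 × 1.4) = 0.48 × 0.3950 = 0.1896

19.0%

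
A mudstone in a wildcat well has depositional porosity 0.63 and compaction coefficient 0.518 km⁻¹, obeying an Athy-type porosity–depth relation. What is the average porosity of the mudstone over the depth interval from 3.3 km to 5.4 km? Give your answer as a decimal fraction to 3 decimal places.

0.069

⟨phi⟩ = (1/(z₂−z₁)) ∫ phi₀ e^(−cz) dz = phi₀·(e^(−c·z₁) − e^(−c·z₂)) / (c·(z₂−z₁))
e^(−0.518×3.3) = 0.1810; e^(−0.518×5.4) = 0.0610
⟨phi⟩ = 0.63 × (0.1810 − 0.0610) / (0.518 × 2.1) = 0.63 × 0.1103 = 0.0695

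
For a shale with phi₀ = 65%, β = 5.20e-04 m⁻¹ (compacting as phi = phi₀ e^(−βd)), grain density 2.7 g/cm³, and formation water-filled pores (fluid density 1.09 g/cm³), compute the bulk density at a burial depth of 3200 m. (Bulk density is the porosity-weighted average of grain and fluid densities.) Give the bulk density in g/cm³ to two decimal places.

2.50 g/cm³

Working in km (1 km = 1000 m; β in km⁻¹ = β in m⁻¹ × 1000):
Porosity at depth: phi = 0.65·exp(−0.52×3.2) = 0.65×0.1894 = 0.1231
Bulk density: ρ_b = (1−phi)ρ_g + phi·ρ_f = 0.8769×2.7 + 0.1231×1.09
       = 2.368 + 0.134 = 2.502 g/cm³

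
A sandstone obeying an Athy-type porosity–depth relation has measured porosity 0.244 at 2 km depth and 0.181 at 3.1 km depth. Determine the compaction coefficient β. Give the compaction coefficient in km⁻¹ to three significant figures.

0.272 km⁻¹

Athy: n(d) = n₀ e^(−βd) ⇒ n₁/n₂ = e^{β(d₂−d₁)} ⇒ β = ln(n₁/n₂)/(d₂−d₁)
β = ln(0.244/0.181) / (3.1 − 2) = ln(1.348) / 1.1 = 0.2987 / 1.1 = 0.2715 km⁻¹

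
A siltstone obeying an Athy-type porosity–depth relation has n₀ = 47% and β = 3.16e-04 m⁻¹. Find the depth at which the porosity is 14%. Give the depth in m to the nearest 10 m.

Working in km (1 km = 1000 m; β in km⁻¹ = β in m⁻¹ × 1000):
Invert Athy's law: z = ln(n₀/n) / β
z = ln(0.47/0.14) / 0.316 = ln(3.357) / 0.316 = 1.2111 / 0.316 = 3.833 km

3830 m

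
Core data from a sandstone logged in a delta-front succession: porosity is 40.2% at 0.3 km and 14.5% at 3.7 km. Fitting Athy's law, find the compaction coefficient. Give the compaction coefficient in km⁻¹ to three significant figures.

0.300 km⁻¹

Athy: φ(d) = φ₀ e^(−kd) ⇒ φ₁/φ₂ = e^{k(d₂−d₁)} ⇒ k = ln(φ₁/φ₂)/(d₂−d₁)
k = ln(0.402/0.145) / (3.7 − 0.3) = ln(2.772) / 3.4 = 1.0197 / 3.4 = 0.2999 km⁻¹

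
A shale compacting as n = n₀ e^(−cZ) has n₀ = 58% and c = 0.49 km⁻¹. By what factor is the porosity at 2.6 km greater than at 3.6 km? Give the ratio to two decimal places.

1.63

n(Z₁)/n(Z₂) = e^(−c·Z₁)/e^(−c·Z₂) = e^{c(Z₂−Z₁)}
= exp(0.49 × 1) = exp(0.49) = 1.6323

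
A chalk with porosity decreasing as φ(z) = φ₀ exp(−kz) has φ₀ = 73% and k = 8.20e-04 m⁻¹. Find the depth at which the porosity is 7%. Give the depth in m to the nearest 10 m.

Working in km (1 km = 1000 m; k in km⁻¹ = k in m⁻¹ × 1000):
Invert Athy's law: z = ln(φ₀/φ) / k
z = ln(0.73/0.07) / 0.82 = ln(10.43) / 0.82 = 2.3445 / 0.82 = 2.859 km

2860 m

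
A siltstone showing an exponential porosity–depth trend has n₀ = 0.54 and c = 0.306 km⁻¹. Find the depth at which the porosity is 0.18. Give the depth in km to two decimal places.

Invert Athy's law: d = ln(n₀/n) / c
d = ln(0.54/0.18) / 0.306 = ln(3) / 0.306 = 1.0986 / 0.306 = 3.590 km

3.59 km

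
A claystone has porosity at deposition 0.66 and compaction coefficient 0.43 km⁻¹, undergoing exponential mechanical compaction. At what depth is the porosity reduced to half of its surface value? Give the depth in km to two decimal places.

n/n₀ = 1/2 ⇒ exp(−k·Z) = 1/2 ⇒ Z = ln(2) / k
Z = 0.6931 / 0.43 = 1.612 km

1.61 km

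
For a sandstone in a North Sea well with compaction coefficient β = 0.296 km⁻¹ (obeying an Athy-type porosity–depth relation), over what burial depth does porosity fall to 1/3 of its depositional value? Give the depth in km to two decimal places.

phi/phi₀ = 1/3 ⇒ exp(−β·d) = 1/3 ⇒ d = ln(3) / β
d = 1.0986 / 0.296 = 3.712 km

3.71 km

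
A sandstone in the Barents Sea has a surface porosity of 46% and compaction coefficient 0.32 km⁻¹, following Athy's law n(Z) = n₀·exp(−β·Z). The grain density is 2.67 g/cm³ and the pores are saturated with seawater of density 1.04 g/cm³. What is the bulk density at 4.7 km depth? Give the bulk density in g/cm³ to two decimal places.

Porosity at depth: n = 0.46·exp(−0.32×4.7) = 0.46×0.2222 = 0.1022
Bulk density: ρ_b = (1−n)ρ_g + n·ρ_f = 0.8978×2.67 + 0.1022×1.04
       = 2.397 + 0.106 = 2.503 g/cm³

2.50 g/cm³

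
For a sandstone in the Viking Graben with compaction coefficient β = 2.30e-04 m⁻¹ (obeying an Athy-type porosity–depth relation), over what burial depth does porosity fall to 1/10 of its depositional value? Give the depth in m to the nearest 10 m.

10010 m

Working in km (1 km = 1000 m; β in km⁻¹ = β in m⁻¹ × 1000):
φ/φ₀ = 1/10 ⇒ exp(−β·z) = 1/10 ⇒ z = ln(10) / β
z = 2.3026 / 0.23 = 10.011 km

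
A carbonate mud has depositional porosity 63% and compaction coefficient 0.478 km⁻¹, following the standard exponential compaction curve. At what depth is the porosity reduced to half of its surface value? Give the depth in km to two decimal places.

phi/phi₀ = 1/2 ⇒ exp(−β·z) = 1/2 ⇒ z = ln(2) / β
z = 0.6931 / 0.478 = 1.450 km

1.45 km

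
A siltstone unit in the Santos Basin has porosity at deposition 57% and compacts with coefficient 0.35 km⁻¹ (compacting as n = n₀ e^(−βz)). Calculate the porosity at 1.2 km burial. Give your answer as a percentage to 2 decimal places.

37.45%

n = n₀·exp(−β·z) = 0.57 × exp(−0.35 × 1.2) = 0.57 × exp(−0.42)
  = 0.57 × 0.6570 = 0.3745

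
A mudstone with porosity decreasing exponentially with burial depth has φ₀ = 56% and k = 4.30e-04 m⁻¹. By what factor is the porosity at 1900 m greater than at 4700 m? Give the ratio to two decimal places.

Working in km (1 km = 1000 m; k in km⁻¹ = k in m⁻¹ × 1000):
φ(d₁)/φ(d₂) = e^(−k·d₁)/e^(−k·d₂) = e^{k(d₂−d₁)}
= exp(0.43 × 2.8) = exp(1.204) = 3.3334

3.33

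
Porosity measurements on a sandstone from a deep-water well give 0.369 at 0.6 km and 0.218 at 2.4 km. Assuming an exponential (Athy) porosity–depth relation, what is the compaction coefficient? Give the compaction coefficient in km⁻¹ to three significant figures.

Athy: n(d) = n₀ e^(−βd) ⇒ n₁/n₂ = e^{β(d₂−d₁)} ⇒ β = ln(n₁/n₂)/(d₂−d₁)
β = ln(0.369/0.218) / (2.4 − 0.6) = ln(1.693) / 1.8 = 0.5263 / 1.8 = 0.2924 km⁻¹

0.292 km⁻¹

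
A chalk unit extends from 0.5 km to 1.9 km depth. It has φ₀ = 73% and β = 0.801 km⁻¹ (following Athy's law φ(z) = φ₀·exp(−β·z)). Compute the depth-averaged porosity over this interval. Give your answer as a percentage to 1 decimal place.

⟨φ⟩ = (1/(z₂−z₁)) ∫ φ₀ e^(−βz) dz = φ₀·(e^(−β·z₁) − e^(−β·z₂)) / (β·(z₂−z₁))
e^(−0.801×0.5) = 0.6700; e^(−0.801×1.9) = 0.2183
⟨φ⟩ = 0.73 × (0.6700 − 0.2183) / (0.801 × 1.4) = 0.73 × 0.4028 = 0.2940

29.4%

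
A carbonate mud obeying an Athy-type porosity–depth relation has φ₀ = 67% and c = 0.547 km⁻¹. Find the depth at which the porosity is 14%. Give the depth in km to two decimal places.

2.86 km

Invert Athy's law: Z = ln(φ₀/φ) / c
Z = ln(0.67/0.14) / 0.547 = ln(4.786) / 0.547 = 1.5656 / 0.547 = 2.862 km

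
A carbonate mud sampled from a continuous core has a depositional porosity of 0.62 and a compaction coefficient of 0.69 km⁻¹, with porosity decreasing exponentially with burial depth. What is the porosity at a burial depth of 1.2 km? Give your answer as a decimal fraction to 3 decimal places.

0.271

n = n₀·exp(−c·Z) = 0.62 × exp(−0.69 × 1.2) = 0.62 × exp(−0.828)
  = 0.62 × 0.4369 = 0.2709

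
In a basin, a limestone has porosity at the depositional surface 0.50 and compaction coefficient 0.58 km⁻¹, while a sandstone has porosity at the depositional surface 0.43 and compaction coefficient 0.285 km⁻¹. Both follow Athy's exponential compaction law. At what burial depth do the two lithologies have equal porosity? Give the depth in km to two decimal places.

0.51 km

Set phi₀ₐ e^(−kₐd) = phi₀ᵦ e^(−kᵦd) ⇒ ln(phi₀ₐ/phi₀ᵦ) = (kₐ − kᵦ)·d
d = ln(0.5/0.43) / (0.58 − 0.285) = 0.1508 / 0.295 = 0.511 km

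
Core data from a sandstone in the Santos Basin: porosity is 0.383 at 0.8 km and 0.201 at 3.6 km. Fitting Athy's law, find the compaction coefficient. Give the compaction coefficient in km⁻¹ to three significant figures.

Athy: n(d) = n₀ e^(−kd) ⇒ n₁/n₂ = e^{k(d₂−d₁)} ⇒ k = ln(n₁/n₂)/(d₂−d₁)
k = ln(0.383/0.201) / (3.6 − 0.8) = ln(1.905) / 2.8 = 0.6447 / 2.8 = 0.2303 km⁻¹

0.230 km⁻¹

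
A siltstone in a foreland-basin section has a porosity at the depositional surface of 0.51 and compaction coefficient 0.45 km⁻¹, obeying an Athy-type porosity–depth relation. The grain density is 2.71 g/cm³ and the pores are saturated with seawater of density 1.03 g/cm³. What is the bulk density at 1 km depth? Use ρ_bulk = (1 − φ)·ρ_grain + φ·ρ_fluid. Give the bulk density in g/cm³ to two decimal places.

2.16 g/cm³

Porosity at depth: n = 0.51·exp(−0.45×1) = 0.51×0.6376 = 0.3252
Bulk density: ρ_b = (1−n)ρ_g + n·ρ_f = 0.6748×2.71 + 0.3252×1.03
       = 1.829 + 0.335 = 2.164 g/cm³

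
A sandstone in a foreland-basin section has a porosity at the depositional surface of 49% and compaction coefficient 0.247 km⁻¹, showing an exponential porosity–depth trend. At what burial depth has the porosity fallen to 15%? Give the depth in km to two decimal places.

4.79 km

Invert Athy's law: Z = ln(φ₀/φ) / k
Z = ln(0.49/0.15) / 0.247 = ln(3.267) / 0.247 = 1.1838 / 0.247 = 4.793 km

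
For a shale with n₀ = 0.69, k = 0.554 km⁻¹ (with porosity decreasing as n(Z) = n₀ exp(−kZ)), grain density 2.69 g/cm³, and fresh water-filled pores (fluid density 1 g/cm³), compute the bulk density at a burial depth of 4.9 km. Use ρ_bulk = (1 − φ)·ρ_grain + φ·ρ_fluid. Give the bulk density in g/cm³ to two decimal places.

Porosity at depth: n = 0.69·exp(−0.554×4.9) = 0.69×0.0662 = 0.0457
Bulk density: ρ_b = (1−n)ρ_g + n·ρ_f = 0.9543×2.69 + 0.0457×1
       = 2.567 + 0.046 = 2.613 g/cm³

2.61 g/cm³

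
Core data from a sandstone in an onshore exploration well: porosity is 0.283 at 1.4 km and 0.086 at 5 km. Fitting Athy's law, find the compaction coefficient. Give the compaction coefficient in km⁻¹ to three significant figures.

0.331 km⁻¹

Athy: φ(Z) = φ₀ e^(−βZ) ⇒ φ₁/φ₂ = e^{β(Z₂−Z₁)} ⇒ β = ln(φ₁/φ₂)/(Z₂−Z₁)
β = ln(0.283/0.086) / (5 − 1.4) = ln(3.291) / 3.6 = 1.1911 / 3.6 = 0.3309 km⁻¹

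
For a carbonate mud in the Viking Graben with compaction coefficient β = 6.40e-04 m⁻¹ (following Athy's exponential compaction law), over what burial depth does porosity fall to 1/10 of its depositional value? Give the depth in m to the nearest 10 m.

3600 m

Working in km (1 km = 1000 m; β in km⁻¹ = β in m⁻¹ × 1000):
phi/phi₀ = 1/10 ⇒ exp(−β·d) = 1/10 ⇒ d = ln(10) / β
d = 2.3026 / 0.64 = 3.598 km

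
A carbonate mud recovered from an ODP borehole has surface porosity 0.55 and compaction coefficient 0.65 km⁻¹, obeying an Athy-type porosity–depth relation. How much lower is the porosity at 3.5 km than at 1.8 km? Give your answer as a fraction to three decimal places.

0.114

phi(1.8) = 0.55·e^(−0.65×1.8) = 0.1707
phi(3.5) = 0.55·e^(−0.65×3.5) = 0.0565
Δphi = 0.1707 − 0.0565 = 0.1142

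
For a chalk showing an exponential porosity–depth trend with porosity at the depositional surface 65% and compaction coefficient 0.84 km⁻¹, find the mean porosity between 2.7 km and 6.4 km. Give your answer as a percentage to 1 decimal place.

⟨φ⟩ = (1/(Z₂−Z₁)) ∫ φ₀ e^(−βZ) dZ = φ₀·(e^(−β·Z₁) − e^(−β·Z₂)) / (β·(Z₂−Z₁))
e^(−0.84×2.7) = 0.1035; e^(−0.84×6.4) = 0.0046
⟨φ⟩ = 0.65 × (0.1035 − 0.0046) / (0.84 × 3.7) = 0.65 × 0.0318 = 0.0207

2.1%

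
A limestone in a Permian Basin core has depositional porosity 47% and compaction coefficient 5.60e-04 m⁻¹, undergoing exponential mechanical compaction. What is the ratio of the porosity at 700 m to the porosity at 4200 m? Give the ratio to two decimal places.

Working in km (1 km = 1000 m; c in km⁻¹ = c in m⁻¹ × 1000):
n(Z₁)/n(Z₂) = e^(−c·Z₁)/e^(−c·Z₂) = e^{c(Z₂−Z₁)}
= exp(0.56 × 3.5) = exp(1.96) = 7.0993

7.10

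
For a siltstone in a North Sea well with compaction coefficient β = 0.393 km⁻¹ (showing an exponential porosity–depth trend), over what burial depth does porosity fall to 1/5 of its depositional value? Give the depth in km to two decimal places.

φ/φ₀ = 1/5 ⇒ exp(−β·z) = 1/5 ⇒ z = ln(5) / β
z = 1.6094 / 0.393 = 4.095 km

4.10 km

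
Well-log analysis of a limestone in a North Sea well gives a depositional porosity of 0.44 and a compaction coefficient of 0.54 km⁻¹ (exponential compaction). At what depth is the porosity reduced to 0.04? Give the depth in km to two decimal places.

Invert Athy's law: Z = ln(φ₀/φ) / β
Z = ln(0.44/0.04) / 0.54 = ln(11) / 0.54 = 2.3979 / 0.54 = 4.441 km

4.44 km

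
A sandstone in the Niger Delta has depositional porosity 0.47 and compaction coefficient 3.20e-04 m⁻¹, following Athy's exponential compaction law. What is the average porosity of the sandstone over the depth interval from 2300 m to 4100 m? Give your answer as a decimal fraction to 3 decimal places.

0.171

Working in km (1 km = 1000 m; β in km⁻¹ = β in m⁻¹ × 1000):
⟨φ⟩ = (1/(z₂−z₁)) ∫ φ₀ e^(−βz) dz = φ₀·(e^(−β·z₁) − e^(−β·z₂)) / (β·(z₂−z₁))
e^(−0.32×2.3) = 0.4790; e^(−0.32×4.1) = 0.2693
⟨φ⟩ = 0.47 × (0.4790 − 0.2693) / (0.32 × 1.8) = 0.47 × 0.3641 = 0.1711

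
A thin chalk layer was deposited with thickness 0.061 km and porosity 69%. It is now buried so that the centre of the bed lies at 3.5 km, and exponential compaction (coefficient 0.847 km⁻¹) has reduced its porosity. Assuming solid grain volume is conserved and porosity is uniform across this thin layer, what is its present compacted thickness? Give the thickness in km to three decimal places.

0.020 km

Porosity at 3.5 km: phi = 0.69·exp(−0.847×3.5) = 0.0356
Solid-volume conservation: h(1−phi) = h₀(1−phi₀) ⇒ h = h₀·(1−phi₀)/(1−phi)
h = 0.061 × (1 − 0.69)/(1 − 0.0356) = 0.061 × 0.3214 = 0.0196 km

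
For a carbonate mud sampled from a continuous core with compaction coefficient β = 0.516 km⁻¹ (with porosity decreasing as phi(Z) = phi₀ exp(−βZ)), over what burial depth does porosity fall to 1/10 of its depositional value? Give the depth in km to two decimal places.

4.46 km

phi/phi₀ = 1/10 ⇒ exp(−β·Z) = 1/10 ⇒ Z = ln(10) / β
Z = 2.3026 / 0.516 = 4.462 km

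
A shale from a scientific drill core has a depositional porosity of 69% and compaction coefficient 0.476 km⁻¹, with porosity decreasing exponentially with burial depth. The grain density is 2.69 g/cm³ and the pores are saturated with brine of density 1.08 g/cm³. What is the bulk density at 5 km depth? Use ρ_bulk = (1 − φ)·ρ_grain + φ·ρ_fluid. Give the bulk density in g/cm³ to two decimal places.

Porosity at depth: phi = 0.69·exp(−0.476×5) = 0.69×0.0926 = 0.0639
Bulk density: ρ_b = (1−phi)ρ_g + phi·ρ_f = 0.9361×2.69 + 0.0639×1.08
       = 2.518 + 0.069 = 2.587 g/cm³

2.59 g/cm³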